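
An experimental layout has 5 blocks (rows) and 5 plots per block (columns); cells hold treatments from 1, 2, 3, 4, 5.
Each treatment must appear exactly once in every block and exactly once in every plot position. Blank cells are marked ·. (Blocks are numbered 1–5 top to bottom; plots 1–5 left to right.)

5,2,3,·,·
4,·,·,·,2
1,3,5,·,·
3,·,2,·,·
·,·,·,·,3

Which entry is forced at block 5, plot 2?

Block 2, plot 3: block 2 has {2, 4} and plot 3 has {2, 3, 5}, leaving only 1.
Block 2, plot 2: block 2 has {1, 2, 4} and plot 2 has {2, 3}, leaving only 5.
Block 2, plot 4: block 2 has {1, 2, 4, 5} and plot 4 has {}, leaving only 3.
Block 3, plot 5: block 3 has {1, 3, 5} and plot 5 has {2, 3}, leaving only 4.
Block 1, plot 5: block 1 has {2, 3, 5} and plot 5 has {2, 3, 4}, leaving only 1.
Block 1, plot 4: block 1 has {1, 2, 3, 5} and plot 4 has {3}, leaving only 4.
Block 3, plot 4: block 3 has {1, 3, 4, 5} and plot 4 has {3, 4}, leaving only 2.
Block 4, plot 5: block 4 has {2, 3} and plot 5 has {1, 2, 3, 4}, leaving only 5.
Block 4, plot 4: block 4 has {2, 3, 5} and plot 4 has {2, 3, 4}, leaving only 1.
Block 4, plot 2: block 4 has {1, 2, 3, 5} and plot 2 has {2, 3, 5}, leaving only 4.
Block 5 already has {3} and plot 2 already has {2, 3, 4, 5}, so block 5, plot 2 must be 1.

1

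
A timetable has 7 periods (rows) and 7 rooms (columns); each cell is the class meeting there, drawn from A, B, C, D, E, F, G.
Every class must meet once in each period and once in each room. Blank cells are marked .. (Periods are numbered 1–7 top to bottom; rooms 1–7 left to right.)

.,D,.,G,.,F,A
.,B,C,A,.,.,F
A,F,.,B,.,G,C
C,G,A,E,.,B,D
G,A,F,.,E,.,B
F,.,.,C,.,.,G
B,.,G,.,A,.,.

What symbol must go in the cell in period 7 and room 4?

F

Period 1, room 1: period 1 has {A, D, F, G} and room 1 has {A, B, C, F, G}, leaving only E.
Period 1, room 3: period 1 has {A, D, E, F, G} and room 3 has {A, C, F, G}, leaving only B.
Period 1, room 5: period 1 has {A, B, D, E, F, G} and room 5 has {A, E}, leaving only C.
Period 2, room 1: period 2 has {A, B, C, F} and room 1 has {A, B, C, E, F, G}, leaving only D.
Period 2, room 5: period 2 has {A, B, C, D, F} and room 5 has {A, C, E}, leaving only G.
Period 2, room 6: period 2 has {A, B, C, D, F, G} and room 6 has {B, F, G}, leaving only E.
Period 3, room 5: period 3 has {A, B, C, F, G} and room 5 has {A, C, E, G}, leaving only D.
Period 3, room 3: period 3 has {A, B, C, D, F, G} and room 3 has {A, B, C, F, G}, leaving only E.
Period 4, room 5: period 4 has {A, B, C, D, E, G} and room 5 has {A, C, D, E, G}, leaving only F.
Period 5, room 4: period 5 has {A, B, E, F, G} and room 4 has {A, B, C, E, G}, leaving only D.
Period 7 already has {A, B, G} and room 4 already has {A, B, C, D, E, G}, so period 7, room 4 must be F.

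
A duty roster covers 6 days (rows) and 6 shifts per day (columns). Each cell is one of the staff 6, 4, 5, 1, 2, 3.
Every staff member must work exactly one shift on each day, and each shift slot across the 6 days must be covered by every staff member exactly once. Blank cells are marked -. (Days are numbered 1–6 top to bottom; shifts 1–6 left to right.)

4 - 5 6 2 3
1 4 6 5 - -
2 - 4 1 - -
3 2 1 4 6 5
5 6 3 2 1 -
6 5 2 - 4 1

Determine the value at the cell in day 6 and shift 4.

3

Day 6 already has {6, 4, 5, 1, 2} and shift 4 already has {6, 4, 5, 1, 2}, so day 6, shift 4 must be 3.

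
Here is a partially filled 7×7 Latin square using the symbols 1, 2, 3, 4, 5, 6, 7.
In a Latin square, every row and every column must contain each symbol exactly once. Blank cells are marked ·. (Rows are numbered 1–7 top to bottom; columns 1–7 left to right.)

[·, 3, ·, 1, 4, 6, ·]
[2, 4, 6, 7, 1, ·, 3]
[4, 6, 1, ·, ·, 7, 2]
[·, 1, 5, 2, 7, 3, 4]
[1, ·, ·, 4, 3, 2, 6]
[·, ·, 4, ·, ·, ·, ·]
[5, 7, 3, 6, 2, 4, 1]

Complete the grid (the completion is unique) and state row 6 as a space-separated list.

3 2 4 5 6 1 7

Row 1, column 1: row 1 has {1, 3, 4, 6} and column 1 has {1, 2, 4, 5}, leaving only 7.
Row 1, column 3: row 1 has {1, 3, 4, 6, 7} and column 3 has {1, 3, 4, 5, 6}, leaving only 2.
Row 1, column 7: row 1 has {1, 2, 3, 4, 6, 7} and column 7 has {1, 2, 3, 4, 6}, leaving only 5.
Row 6, column 7: row 6 has {4} and column 7 has {1, 2, 3, 4, 5, 6}, leaving only 7.
Row 2, column 6: row 2 has {1, 2, 3, 4, 6, 7} and column 6 has {2, 3, 4, 6, 7}, leaving only 5.
Row 6, column 6: row 6 has {4, 7} and column 6 has {2, 3, 4, 5, 6, 7}, leaving only 1.
Row 3, column 5: row 3 has {1, 2, 4, 6, 7} and column 5 has {1, 2, 3, 4, 7}, leaving only 5.
Row 6, column 5: row 6 has {1, 4, 7} and column 5 has {1, 2, 3, 4, 5, 7}, leaving only 6.
Row 6, column 1: row 6 has {1, 4, 6, 7} and column 1 has {1, 2, 4, 5, 7}, leaving only 3.
Row 6, column 4: row 6 has {1, 3, 4, 6, 7} and column 4 has {1, 2, 4, 6, 7}, leaving only 5.
Row 6, column 2: row 6 has {1, 3, 4, 5, 6, 7} and column 2 has {1, 3, 4, 6, 7}, leaving only 2.
So row 6 reads: 3 2 4 5 6 1 7.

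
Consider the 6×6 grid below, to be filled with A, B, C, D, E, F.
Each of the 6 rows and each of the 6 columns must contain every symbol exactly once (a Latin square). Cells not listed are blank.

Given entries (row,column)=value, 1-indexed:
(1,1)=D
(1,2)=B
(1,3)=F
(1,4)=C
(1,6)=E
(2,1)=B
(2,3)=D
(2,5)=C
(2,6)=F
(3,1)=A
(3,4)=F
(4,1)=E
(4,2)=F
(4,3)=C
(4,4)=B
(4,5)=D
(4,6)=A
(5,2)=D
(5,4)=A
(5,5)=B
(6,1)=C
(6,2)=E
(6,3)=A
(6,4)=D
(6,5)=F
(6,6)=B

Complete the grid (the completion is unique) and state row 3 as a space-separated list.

Row 3, column 2: row 3 has {A, F} and column 2 has {B, D, E, F}, leaving only C.
Row 3, column 5: row 3 has {A, C, F} and column 5 has {B, C, D, F}, leaving only E.
Row 3, column 3: row 3 has {A, C, E, F} and column 3 has {A, C, D, F}, leaving only B.
Row 3, column 6: row 3 has {A, B, C, E, F} and column 6 has {A, B, E, F}, leaving only D.
So row 3 reads: A C B F E D.

A C B F E D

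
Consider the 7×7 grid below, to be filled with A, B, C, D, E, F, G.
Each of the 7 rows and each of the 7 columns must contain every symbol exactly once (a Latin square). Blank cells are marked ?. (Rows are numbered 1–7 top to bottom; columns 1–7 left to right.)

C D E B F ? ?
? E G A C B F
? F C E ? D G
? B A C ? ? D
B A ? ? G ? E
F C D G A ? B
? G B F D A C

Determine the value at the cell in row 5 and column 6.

C

Row 1, column 6: row 1 has {B, C, D, E, F} and column 6 has {A, B, D}, leaving only G.
Row 1, column 7: row 1 has {B, C, D, E, F, G} and column 7 has {B, C, D, E, F, G}, leaving only A.
Row 2, column 1: row 2 has {A, B, C, E, F, G} and column 1 has {B, C, F}, leaving only D.
Row 3, column 1: row 3 has {C, D, E, F, G} and column 1 has {B, C, D, F}, leaving only A.
Row 3, column 5: row 3 has {A, C, D, E, F, G} and column 5 has {A, C, D, F, G}, leaving only B.
Row 4, column 5: row 4 has {A, B, C, D} and column 5 has {A, B, C, D, F, G}, leaving only E.
Row 4, column 1: row 4 has {A, B, C, D, E} and column 1 has {A, B, C, D, F}, leaving only G.
Row 4, column 6: row 4 has {A, B, C, D, E, G} and column 6 has {A, B, D, G}, leaving only F.
Row 5 already has {A, B, E, G} and column 6 already has {A, B, D, F, G}, so row 5, column 6 must be C.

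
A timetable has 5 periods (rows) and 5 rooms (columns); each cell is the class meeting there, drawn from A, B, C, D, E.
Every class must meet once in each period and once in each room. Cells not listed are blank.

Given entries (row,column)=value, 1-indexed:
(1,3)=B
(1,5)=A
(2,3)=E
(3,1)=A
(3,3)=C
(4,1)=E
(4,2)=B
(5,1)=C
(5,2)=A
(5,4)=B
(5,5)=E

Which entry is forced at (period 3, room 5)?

B

Period 1, room 1: period 1 has {A, B} and room 1 has {A, C, E}, leaving only D.
Period 2, room 1: period 2 has {E} and room 1 has {A, C, D, E}, leaving only B.
Period 5, room 3: period 5 has {A, B, C, E} and room 3 has {B, C, E}, leaving only D.
Period 4, room 3: period 4 has {B, E} and room 3 has {B, C, D, E}, leaving only A.
Period 3, room 5 is narrowed to {B, D}.
If it were D, then period 4, room 5 would be left with no valid symbol.
So period 3, room 5 must be B.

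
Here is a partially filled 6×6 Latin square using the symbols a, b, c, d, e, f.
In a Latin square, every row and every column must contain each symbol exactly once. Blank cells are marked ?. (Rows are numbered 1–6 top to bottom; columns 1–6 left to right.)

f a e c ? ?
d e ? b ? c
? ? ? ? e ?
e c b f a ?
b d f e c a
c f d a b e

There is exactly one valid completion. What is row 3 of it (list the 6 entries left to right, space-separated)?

a b c d e f

Row 3, column 1: row 3 has {e} and column 1 has {b, c, d, e, f}, leaving only a.
Row 3, column 2: row 3 has {a, e} and column 2 has {a, c, d, e, f}, leaving only b.
Row 3, column 3: row 3 has {a, b, e} and column 3 has {b, d, e, f}, leaving only c.
Row 3, column 4: row 3 has {a, b, c, e} and column 4 has {a, b, c, e, f}, leaving only d.
Row 3, column 6: row 3 has {a, b, c, d, e} and column 6 has {a, c, e}, leaving only f.
So row 3 reads: a b c d e f.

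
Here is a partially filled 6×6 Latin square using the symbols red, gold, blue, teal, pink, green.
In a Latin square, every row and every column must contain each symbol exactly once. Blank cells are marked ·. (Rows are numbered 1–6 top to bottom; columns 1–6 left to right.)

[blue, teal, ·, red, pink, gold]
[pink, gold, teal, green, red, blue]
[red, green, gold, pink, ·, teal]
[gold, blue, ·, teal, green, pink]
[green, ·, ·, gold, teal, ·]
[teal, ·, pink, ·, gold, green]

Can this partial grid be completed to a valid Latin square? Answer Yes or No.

Yes

No row or column among the givens repeats a symbol, and propagating forced cells runs into no contradiction.
One valid completion exists (for instance, blue teal green red pink gold / pink gold teal green red blue / red green gold pink blue teal / gold blue red teal green pink / green pink blue gold teal red / teal red pink blue gold green).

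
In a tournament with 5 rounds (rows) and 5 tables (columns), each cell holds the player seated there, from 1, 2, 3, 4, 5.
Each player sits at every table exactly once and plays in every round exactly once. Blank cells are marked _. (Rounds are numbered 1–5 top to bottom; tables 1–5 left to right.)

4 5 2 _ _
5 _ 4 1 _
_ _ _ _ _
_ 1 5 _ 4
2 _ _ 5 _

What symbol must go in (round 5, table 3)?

Round 1, table 4: round 1 has {2, 4, 5} and table 4 has {1, 5}, leaving only 3.
Round 1, table 5: round 1 has {2, 3, 4, 5} and table 5 has {4}, leaving only 1.
Round 4, table 1: round 4 has {1, 4, 5} and table 1 has {2, 4, 5}, leaving only 3.
Round 3, table 1: round 3 has {} and table 1 has {2, 3, 4, 5}, leaving only 1.
Round 3, table 3: round 3 has {1} and table 3 has {2, 4, 5}, leaving only 3.
Round 5 already has {2, 5} and table 3 already has {2, 3, 4, 5}, so round 5, table 3 must be 1.

1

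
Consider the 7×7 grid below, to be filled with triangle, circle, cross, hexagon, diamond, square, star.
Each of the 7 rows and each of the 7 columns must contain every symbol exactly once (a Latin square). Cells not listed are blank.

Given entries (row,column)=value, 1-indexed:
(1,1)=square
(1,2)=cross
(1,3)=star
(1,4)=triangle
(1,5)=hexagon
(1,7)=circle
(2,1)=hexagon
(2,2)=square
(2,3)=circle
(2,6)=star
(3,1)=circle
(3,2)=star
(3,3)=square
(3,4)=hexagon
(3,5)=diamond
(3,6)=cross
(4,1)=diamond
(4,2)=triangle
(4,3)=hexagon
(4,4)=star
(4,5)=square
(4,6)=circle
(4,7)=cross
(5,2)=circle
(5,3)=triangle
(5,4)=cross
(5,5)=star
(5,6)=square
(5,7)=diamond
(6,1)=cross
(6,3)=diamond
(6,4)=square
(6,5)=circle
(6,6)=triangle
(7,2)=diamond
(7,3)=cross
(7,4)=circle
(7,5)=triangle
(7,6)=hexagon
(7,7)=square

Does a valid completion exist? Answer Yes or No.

Row 5, column 1: row 5 together with column 1 already contain {triangle, circle, cross, hexagon, diamond, square, star} — every symbol — so nothing can go there. The grid has no valid completion.

No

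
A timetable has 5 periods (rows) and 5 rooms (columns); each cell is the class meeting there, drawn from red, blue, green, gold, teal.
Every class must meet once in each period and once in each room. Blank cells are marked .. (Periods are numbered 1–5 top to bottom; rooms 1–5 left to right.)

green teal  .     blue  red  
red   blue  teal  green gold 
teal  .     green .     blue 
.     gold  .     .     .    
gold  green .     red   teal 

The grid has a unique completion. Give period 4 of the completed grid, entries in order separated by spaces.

Period 4, room 1: period 4 has {gold} and room 1 has {red, green, gold, teal}, leaving only blue.
Period 4, room 3: period 4 has {blue, gold} and room 3 has {green, teal}, leaving only red.
Period 4, room 4: period 4 has {red, blue, gold} and room 4 has {red, blue, green}, leaving only teal.
Period 4, room 5: period 4 has {red, blue, gold, teal} and room 5 has {red, blue, gold, teal}, leaving only green.
So period 4 reads: blue gold red teal green.

blue gold red teal green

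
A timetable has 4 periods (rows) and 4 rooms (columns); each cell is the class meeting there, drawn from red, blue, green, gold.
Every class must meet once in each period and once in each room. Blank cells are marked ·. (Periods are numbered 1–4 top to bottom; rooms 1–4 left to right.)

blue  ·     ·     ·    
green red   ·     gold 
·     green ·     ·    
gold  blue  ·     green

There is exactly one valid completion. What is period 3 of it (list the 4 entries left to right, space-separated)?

red green gold blue

Period 3, room 1: period 3 has {green} and room 1 has {blue, green, gold}, leaving only red.
Period 3, room 4: period 3 has {red, green} and room 4 has {green, gold}, leaving only blue.
Period 3, room 3: period 3 has {red, blue, green} and room 3 has {}, leaving only gold.
So period 3 reads: red green gold blue.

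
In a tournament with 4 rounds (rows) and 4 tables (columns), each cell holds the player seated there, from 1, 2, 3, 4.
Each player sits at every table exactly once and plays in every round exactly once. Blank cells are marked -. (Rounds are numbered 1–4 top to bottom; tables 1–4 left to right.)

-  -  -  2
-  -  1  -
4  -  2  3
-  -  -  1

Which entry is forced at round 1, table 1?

Round 2, table 4: round 2 has {1} and table 4 has {1, 2, 3}, leaving only 4.
Round 3, table 2: round 3 has {2, 3, 4} and table 2 has {}, leaving only 1.
Round 1, table 1 is narrowed to {1, 3}.
If it were 3, then round 1, table 3 would be left with no valid symbol.
So round 1, table 1 must be 1.

1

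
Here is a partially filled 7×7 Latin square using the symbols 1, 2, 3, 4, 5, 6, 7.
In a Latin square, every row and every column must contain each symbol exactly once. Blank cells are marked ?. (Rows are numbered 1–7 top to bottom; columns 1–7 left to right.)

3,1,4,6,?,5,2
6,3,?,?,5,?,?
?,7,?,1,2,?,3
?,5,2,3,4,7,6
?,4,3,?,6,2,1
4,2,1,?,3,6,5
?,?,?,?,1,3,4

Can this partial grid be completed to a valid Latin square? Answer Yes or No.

No

Row 1, column 5: row 1 has {1, 2, 3, 4, 5, 6} and column 5 has {1, 2, 3, 4, 5, 6}, so it must be 7.
Row 2, column 3: row 2 has {3, 5, 6} and column 3 has {1, 2, 3, 4}, so it must be 7.
Now row 2, column 7: row 2 together with column 7 already contain {1, 2, 3, 4, 5, 6, 7} — every symbol — so nothing can go there. The grid has no valid completion.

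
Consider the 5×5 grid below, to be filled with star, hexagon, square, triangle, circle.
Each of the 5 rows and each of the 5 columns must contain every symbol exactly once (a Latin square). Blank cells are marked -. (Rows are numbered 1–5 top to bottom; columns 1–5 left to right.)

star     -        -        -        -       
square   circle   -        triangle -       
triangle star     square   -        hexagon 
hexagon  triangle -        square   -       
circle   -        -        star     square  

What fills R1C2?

Row 2, column 5: row 2 has {square, triangle, circle} and column 5 has {hexagon, square}, leaving only star.
Row 2, column 3: row 2 has {star, square, triangle, circle} and column 3 has {square}, leaving only hexagon.
Row 3, column 4: row 3 has {star, hexagon, square, triangle} and column 4 has {star, square, triangle}, leaving only circle.
Row 1, column 4: row 1 has {star} and column 4 has {star, square, triangle, circle}, leaving only hexagon.
Row 1 already has {star, hexagon} and column 2 already has {star, triangle, circle}, so row 1, column 2 must be square.

square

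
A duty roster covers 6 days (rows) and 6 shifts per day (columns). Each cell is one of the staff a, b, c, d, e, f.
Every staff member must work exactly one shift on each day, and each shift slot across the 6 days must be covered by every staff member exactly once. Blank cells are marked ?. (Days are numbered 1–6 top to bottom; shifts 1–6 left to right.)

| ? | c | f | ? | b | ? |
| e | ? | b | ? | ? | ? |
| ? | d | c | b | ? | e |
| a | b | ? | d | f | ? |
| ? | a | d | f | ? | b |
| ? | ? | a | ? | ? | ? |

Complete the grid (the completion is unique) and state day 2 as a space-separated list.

Day 2, shift 2: day 2 has {b, e} and shift 2 has {a, b, c, d}, leaving only f.
Day 1, shift 1: day 1 has {b, c, f} and shift 1 has {a, e}, leaving only d.
Day 1, shift 6: day 1 has {b, c, d, f} and shift 6 has {b, e}, leaving only a.
Day 1, shift 4: day 1 has {a, b, c, d, f} and shift 4 has {b, d, f}, leaving only e.
Day 3, shift 1: day 3 has {b, c, d, e} and shift 1 has {a, d, e}, leaving only f.
Day 3, shift 5: day 3 has {b, c, d, e, f} and shift 5 has {b, f}, leaving only a.
Day 4, shift 3: day 4 has {a, b, d, f} and shift 3 has {a, b, c, d, f}, leaving only e.
Day 4, shift 6: day 4 has {a, b, d, e, f} and shift 6 has {a, b, e}, leaving only c.
Day 2, shift 6: day 2 has {b, e, f} and shift 6 has {a, b, c, e}, leaving only d.
Day 2, shift 5: day 2 has {b, d, e, f} and shift 5 has {a, b, f}, leaving only c.
Day 2, shift 4: day 2 has {b, c, d, e, f} and shift 4 has {b, d, e, f}, leaving only a.
So day 2 reads: e f b a c d.

e f b a c d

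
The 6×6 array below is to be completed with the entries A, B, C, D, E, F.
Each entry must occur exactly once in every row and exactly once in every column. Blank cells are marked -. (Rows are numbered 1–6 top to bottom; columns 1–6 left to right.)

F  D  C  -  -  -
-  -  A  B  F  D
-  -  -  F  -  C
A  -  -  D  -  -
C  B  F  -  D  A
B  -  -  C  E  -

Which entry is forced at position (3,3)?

Row 2, column 1: row 2 has {A, B, D, F} and column 1 has {A, B, C, F}, leaving only E.
Row 2, column 2: row 2 has {A, B, D, E, F} and column 2 has {B, D}, leaving only C.
Row 3, column 1: row 3 has {C, F} and column 1 has {A, B, C, E, F}, leaving only D.
Row 5, column 4: row 5 has {A, B, C, D, F} and column 4 has {B, C, D, F}, leaving only E.
Row 1, column 4: row 1 has {C, D, F} and column 4 has {B, C, D, E, F}, leaving only A.
Row 1, column 5: row 1 has {A, C, D, F} and column 5 has {D, E, F}, leaving only B.
Row 1, column 6: row 1 has {A, B, C, D, F} and column 6 has {A, C, D}, leaving only E.
Row 3, column 5: row 3 has {C, D, F} and column 5 has {B, D, E, F}, leaving only A.
Row 3, column 2: row 3 has {A, C, D, F} and column 2 has {B, C, D}, leaving only E.
Row 3 already has {A, C, D, E, F} and column 3 already has {A, C, F}, so row 3, column 3 must be B.

B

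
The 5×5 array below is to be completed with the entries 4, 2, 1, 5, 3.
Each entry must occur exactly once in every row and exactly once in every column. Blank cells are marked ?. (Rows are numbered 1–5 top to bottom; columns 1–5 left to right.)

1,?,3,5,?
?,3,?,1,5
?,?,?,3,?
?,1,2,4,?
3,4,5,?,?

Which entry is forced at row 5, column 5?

Row 1, column 2: row 1 has {1, 5, 3} and column 2 has {4, 1, 3}, leaving only 2.
Row 1, column 5: row 1 has {2, 1, 5, 3} and column 5 has {5}, leaving only 4.
Row 2, column 3: row 2 has {1, 5, 3} and column 3 has {2, 5, 3}, leaving only 4.
Row 2, column 1: row 2 has {4, 1, 5, 3} and column 1 has {1, 3}, leaving only 2.
Row 3, column 2: row 3 has {3} and column 2 has {4, 2, 1, 3}, leaving only 5.
Row 3, column 1: row 3 has {5, 3} and column 1 has {2, 1, 3}, leaving only 4.
Row 3, column 3: row 3 has {4, 5, 3} and column 3 has {4, 2, 5, 3}, leaving only 1.
Row 3, column 5: row 3 has {4, 1, 5, 3} and column 5 has {4, 5}, leaving only 2.
Row 5 already has {4, 5, 3} and column 5 already has {4, 2, 5}, so row 5, column 5 must be 1.

1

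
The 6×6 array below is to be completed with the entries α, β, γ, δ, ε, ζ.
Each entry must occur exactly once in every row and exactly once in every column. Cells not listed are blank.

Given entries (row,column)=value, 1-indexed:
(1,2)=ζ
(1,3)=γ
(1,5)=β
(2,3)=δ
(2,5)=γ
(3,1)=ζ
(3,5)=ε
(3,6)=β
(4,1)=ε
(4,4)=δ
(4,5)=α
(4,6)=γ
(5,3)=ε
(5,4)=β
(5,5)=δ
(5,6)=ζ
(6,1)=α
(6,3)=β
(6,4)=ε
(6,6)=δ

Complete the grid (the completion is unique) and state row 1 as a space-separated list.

δ ζ γ α β ε

Row 1, column 1: row 1 has {β, γ, ζ} and column 1 has {α, ε, ζ}, leaving only δ.
Row 1, column 4: row 1 has {β, γ, δ, ζ} and column 4 has {β, δ, ε}, leaving only α.
Row 1, column 6: row 1 has {α, β, γ, δ, ζ} and column 6 has {β, γ, δ, ζ}, leaving only ε.
So row 1 reads: δ ζ γ α β ε.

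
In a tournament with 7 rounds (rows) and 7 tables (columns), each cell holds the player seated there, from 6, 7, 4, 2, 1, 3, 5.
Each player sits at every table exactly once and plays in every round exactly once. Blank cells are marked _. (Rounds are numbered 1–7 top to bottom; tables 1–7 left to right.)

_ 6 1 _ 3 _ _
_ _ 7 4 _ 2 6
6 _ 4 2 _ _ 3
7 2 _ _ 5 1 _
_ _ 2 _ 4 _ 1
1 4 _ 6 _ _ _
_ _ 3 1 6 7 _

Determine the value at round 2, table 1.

5

Round 2, table 5: round 2 has {6, 7, 4, 2} and table 5 has {6, 4, 3, 5}, leaving only 1.
Round 3, table 5: round 3 has {6, 4, 2, 3} and table 5 has {6, 4, 1, 3, 5}, leaving only 7.
Round 3, table 6: round 3 has {6, 7, 4, 2, 3} and table 6 has {7, 2, 1}, leaving only 5.
Round 1, table 6: round 1 has {6, 1, 3} and table 6 has {7, 2, 1, 5}, leaving only 4.
Round 3, table 2: round 3 has {6, 7, 4, 2, 3, 5} and table 2 has {6, 4, 2}, leaving only 1.
Round 4, table 3: round 4 has {7, 2, 1, 5} and table 3 has {7, 4, 2, 1, 3}, leaving only 6.
Round 4, table 4: round 4 has {6, 7, 2, 1, 5} and table 4 has {6, 4, 2, 1}, leaving only 3.
Round 4, table 7: round 4 has {6, 7, 2, 1, 3, 5} and table 7 has {6, 1, 3}, leaving only 4.
Round 6, table 3: round 6 has {6, 4, 1} and table 3 has {6, 7, 4, 2, 1, 3}, leaving only 5.
Round 6, table 5: round 6 has {6, 4, 1, 5} and table 5 has {6, 7, 4, 1, 3, 5}, leaving only 2.
Round 6, table 6: round 6 has {6, 4, 2, 1, 5} and table 6 has {7, 4, 2, 1, 5}, leaving only 3.
Round 5, table 6: round 5 has {4, 2, 1} and table 6 has {7, 4, 2, 1, 3, 5}, leaving only 6.
Round 6, table 7: round 6 has {6, 4, 2, 1, 3, 5} and table 7 has {6, 4, 1, 3}, leaving only 7.
Round 7, table 2: round 7 has {6, 7, 1, 3} and table 2 has {6, 4, 2, 1}, leaving only 5.
Round 2, table 2: round 2 has {6, 7, 4, 2, 1} and table 2 has {6, 4, 2, 1, 5}, leaving only 3.
Round 2 already has {6, 7, 4, 2, 1, 3} and table 1 already has {6, 7, 1}, so round 2, table 1 must be 5.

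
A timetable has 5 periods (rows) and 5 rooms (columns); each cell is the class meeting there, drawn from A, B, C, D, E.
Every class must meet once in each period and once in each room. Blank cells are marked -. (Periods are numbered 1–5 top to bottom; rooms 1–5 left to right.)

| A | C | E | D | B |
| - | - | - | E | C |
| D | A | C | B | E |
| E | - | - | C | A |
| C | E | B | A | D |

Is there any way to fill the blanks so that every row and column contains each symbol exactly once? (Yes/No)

Yes

No period or room among the givens repeats a symbol, and propagating forced cells runs into no contradiction.
One valid completion exists (for instance, A C E D B / B D A E C / D A C B E / E B D C A / C E B A D).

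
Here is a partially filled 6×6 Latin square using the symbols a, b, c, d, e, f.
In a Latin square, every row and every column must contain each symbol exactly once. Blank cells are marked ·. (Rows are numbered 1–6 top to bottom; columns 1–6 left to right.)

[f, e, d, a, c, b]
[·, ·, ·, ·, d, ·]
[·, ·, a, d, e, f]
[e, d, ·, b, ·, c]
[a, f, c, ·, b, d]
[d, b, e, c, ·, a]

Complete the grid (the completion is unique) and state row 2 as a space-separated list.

c a b f d e

Row 2, column 6: row 2 has {d} and column 6 has {a, b, c, d, f}, leaving only e.
Row 2, column 4: row 2 has {d, e} and column 4 has {a, b, c, d}, leaving only f.
Row 2, column 3: row 2 has {d, e, f} and column 3 has {a, c, d, e}, leaving only b.
Row 2, column 1: row 2 has {b, d, e, f} and column 1 has {a, d, e, f}, leaving only c.
Row 2, column 2: row 2 has {b, c, d, e, f} and column 2 has {b, d, e, f}, leaving only a.
So row 2 reads: c a b f d e.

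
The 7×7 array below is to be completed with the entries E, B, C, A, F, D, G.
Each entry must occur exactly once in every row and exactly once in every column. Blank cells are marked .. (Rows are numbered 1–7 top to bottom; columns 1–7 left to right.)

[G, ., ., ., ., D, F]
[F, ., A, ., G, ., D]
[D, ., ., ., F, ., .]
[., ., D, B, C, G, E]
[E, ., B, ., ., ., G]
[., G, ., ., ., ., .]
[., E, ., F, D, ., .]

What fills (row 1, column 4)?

A

Row 4, column 1: row 4 has {E, B, C, D, G} and column 1 has {E, F, D, G}, leaving only A.
Row 4, column 2: row 4 has {E, B, C, A, D, G} and column 2 has {E, G}, leaving only F.
Row 5, column 5: row 5 has {E, B, G} and column 5 has {C, F, D, G}, leaving only A.
Row 1, column 4 is narrowed to {E, C, A}.
If it were E, then row 5, column 4 would be left with no valid symbol.
If it were C, then row 3, column 2 would be left with no valid symbol.
So row 1, column 4 must be A.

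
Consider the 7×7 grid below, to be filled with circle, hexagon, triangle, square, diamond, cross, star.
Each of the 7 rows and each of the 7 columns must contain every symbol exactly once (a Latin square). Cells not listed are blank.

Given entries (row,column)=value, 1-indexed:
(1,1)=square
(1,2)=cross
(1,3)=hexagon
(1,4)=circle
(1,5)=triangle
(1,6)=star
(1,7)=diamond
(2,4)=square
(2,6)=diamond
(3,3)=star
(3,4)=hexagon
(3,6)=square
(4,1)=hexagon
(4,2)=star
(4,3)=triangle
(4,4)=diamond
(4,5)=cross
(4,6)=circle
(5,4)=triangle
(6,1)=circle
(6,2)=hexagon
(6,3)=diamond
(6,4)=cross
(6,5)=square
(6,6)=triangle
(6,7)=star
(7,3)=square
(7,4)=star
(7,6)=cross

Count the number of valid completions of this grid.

Row 2, column 1: eliminating its row and column leaves {triangle, cross, star}.
Row 2, column 2: eliminating its row and column leaves {circle, triangle}.
Row 2, column 3: eliminating its row and column leaves {circle, cross}.
Row 2, column 5: eliminating its row and column leaves {circle, hexagon, star}.
Row 2, column 7: eliminating its row and column leaves {circle, hexagon, triangle, cross}.
Row 3, column 1: eliminating its row and column leaves {triangle, diamond, cross}.
Row 3, column 2: eliminating its row and column leaves {circle, triangle, diamond}.
Row 3, column 5: eliminating its row and column leaves {circle, diamond}.
Row 3, column 7: eliminating its row and column leaves {circle, triangle, cross}.
Row 4, column 7: eliminating its row and column leaves {square}.
Row 5, column 1: eliminating its row and column leaves {diamond, cross, star}.
Row 5, column 2: eliminating its row and column leaves {circle, square, diamond}.
Row 5, column 3: eliminating its row and column leaves {circle, cross}.
Row 5, column 5: eliminating its row and column leaves {circle, hexagon, diamond, star}.
Row 5, column 6: eliminating its row and column leaves {hexagon}.
Row 5, column 7: eliminating its row and column leaves {circle, hexagon, square, cross}.
Row 7, column 1: eliminating its row and column leaves {triangle, diamond}.
Row 7, column 2: eliminating its row and column leaves {circle, triangle, diamond}.
Row 7, column 5: eliminating its row and column leaves {circle, hexagon, diamond}.
Row 7, column 7: eliminating its row and column leaves {circle, hexagon, triangle}.
Enumerating the assignments across these blanks that avoid any row or column repeat gives 8 completions.

8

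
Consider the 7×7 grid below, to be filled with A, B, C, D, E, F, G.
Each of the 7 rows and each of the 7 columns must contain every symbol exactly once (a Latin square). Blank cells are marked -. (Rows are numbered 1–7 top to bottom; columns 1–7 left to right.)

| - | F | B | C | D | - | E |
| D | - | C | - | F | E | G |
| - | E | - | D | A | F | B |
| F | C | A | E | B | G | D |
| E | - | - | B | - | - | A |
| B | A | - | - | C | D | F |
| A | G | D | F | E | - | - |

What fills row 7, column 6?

Row 1, column 1: row 1 has {B, C, D, E, F} and column 1 has {A, B, D, E, F}, leaving only G.
Row 1, column 6: row 1 has {B, C, D, E, F, G} and column 6 has {D, E, F, G}, leaving only A.
Row 2, column 2: row 2 has {C, D, E, F, G} and column 2 has {A, C, E, F, G}, leaving only B.
Row 2, column 4: row 2 has {B, C, D, E, F, G} and column 4 has {B, C, D, E, F}, leaving only A.
Row 3, column 1: row 3 has {A, B, D, E, F} and column 1 has {A, B, D, E, F, G}, leaving only C.
Row 3, column 3: row 3 has {A, B, C, D, E, F} and column 3 has {A, B, C, D}, leaving only G.
Row 5, column 2: row 5 has {A, B, E} and column 2 has {A, B, C, E, F, G}, leaving only D.
Row 5, column 3: row 5 has {A, B, D, E} and column 3 has {A, B, C, D, G}, leaving only F.
Row 5, column 5: row 5 has {A, B, D, E, F} and column 5 has {A, B, C, D, E, F}, leaving only G.
Row 5, column 6: row 5 has {A, B, D, E, F, G} and column 6 has {A, D, E, F, G}, leaving only C.
Row 7 already has {A, D, E, F, G} and column 6 already has {A, C, D, E, F, G}, so row 7, column 6 must be B.

B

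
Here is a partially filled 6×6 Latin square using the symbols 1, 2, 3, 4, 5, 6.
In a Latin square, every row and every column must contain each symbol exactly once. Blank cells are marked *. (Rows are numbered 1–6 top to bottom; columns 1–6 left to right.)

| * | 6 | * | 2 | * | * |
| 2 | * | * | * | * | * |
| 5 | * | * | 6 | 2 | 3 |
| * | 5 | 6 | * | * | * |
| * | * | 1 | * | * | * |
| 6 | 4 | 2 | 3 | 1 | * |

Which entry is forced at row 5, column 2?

2

Row 3, column 2: row 3 has {2, 3, 5, 6} and column 2 has {4, 5, 6}, leaving only 1.
Row 2, column 2: row 2 has {2} and column 2 has {1, 4, 5, 6}, leaving only 3.
Row 5 already has {1} and column 2 already has {1, 3, 4, 5, 6}, so row 5, column 2 must be 2.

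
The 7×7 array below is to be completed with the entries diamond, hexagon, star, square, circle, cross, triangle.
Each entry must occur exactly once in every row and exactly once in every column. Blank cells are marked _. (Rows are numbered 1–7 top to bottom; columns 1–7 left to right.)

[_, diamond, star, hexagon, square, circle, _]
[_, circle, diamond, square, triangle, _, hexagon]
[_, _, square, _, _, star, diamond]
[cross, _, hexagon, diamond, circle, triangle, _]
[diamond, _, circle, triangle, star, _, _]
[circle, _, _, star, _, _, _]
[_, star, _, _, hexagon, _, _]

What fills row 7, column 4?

cross

Row 1, column 1: row 1 has {diamond, hexagon, star, square, circle} and column 1 has {diamond, circle, cross}, leaving only triangle.
Row 1, column 7: row 1 has {diamond, hexagon, star, square, circle, triangle} and column 7 has {diamond, hexagon}, leaving only cross.
Row 2, column 1: row 2 has {diamond, hexagon, square, circle, triangle} and column 1 has {diamond, circle, cross, triangle}, leaving only star.
Row 2, column 6: row 2 has {diamond, hexagon, star, square, circle, triangle} and column 6 has {star, circle, triangle}, leaving only cross.
Row 3, column 1: row 3 has {diamond, star, square} and column 1 has {diamond, star, circle, cross, triangle}, leaving only hexagon.
Row 3, column 5: row 3 has {diamond, hexagon, star, square} and column 5 has {hexagon, star, square, circle, triangle}, leaving only cross.
Row 3, column 2: row 3 has {diamond, hexagon, star, square, cross} and column 2 has {diamond, star, circle}, leaving only triangle.
Row 3, column 4: row 3 has {diamond, hexagon, star, square, cross, triangle} and column 4 has {diamond, hexagon, star, square, triangle}, leaving only circle.
Row 7 already has {hexagon, star} and column 4 already has {diamond, hexagon, star, square, circle, triangle}, so row 7, column 4 must be cross.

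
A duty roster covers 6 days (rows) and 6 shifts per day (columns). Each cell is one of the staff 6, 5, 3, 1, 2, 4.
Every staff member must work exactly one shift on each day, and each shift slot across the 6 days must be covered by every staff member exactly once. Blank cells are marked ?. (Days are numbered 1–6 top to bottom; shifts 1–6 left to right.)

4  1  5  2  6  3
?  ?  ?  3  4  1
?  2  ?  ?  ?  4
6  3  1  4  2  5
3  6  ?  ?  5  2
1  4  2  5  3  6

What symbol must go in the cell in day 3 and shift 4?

6

Day 2, shift 2: day 2 has {3, 1, 4} and shift 2 has {6, 3, 1, 2, 4}, leaving only 5.
Day 2, shift 1: day 2 has {5, 3, 1, 4} and shift 1 has {6, 3, 1, 4}, leaving only 2.
Day 2, shift 3: day 2 has {5, 3, 1, 2, 4} and shift 3 has {5, 1, 2}, leaving only 6.
Day 3, shift 1: day 3 has {2, 4} and shift 1 has {6, 3, 1, 2, 4}, leaving only 5.
Day 3, shift 3: day 3 has {5, 2, 4} and shift 3 has {6, 5, 1, 2}, leaving only 3.
Day 3, shift 5: day 3 has {5, 3, 2, 4} and shift 5 has {6, 5, 3, 2, 4}, leaving only 1.
Day 3 already has {5, 3, 1, 2, 4} and shift 4 already has {5, 3, 2, 4}, so day 3, shift 4 must be 6.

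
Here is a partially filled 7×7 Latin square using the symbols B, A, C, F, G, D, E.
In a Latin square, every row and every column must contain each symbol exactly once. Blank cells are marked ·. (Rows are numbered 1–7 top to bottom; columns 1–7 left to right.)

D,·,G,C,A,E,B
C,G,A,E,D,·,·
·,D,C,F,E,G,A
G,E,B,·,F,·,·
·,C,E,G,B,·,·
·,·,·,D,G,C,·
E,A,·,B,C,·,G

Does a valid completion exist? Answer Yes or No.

Yes

No row or column among the givens repeats a symbol, and propagating forced cells runs into no contradiction.
One valid completion exists (for instance, D F G C A E B / C G A E D B F / B D C F E G A / G E B A F D C / F C E G B A D / A B F D G C E / E A D B C F G).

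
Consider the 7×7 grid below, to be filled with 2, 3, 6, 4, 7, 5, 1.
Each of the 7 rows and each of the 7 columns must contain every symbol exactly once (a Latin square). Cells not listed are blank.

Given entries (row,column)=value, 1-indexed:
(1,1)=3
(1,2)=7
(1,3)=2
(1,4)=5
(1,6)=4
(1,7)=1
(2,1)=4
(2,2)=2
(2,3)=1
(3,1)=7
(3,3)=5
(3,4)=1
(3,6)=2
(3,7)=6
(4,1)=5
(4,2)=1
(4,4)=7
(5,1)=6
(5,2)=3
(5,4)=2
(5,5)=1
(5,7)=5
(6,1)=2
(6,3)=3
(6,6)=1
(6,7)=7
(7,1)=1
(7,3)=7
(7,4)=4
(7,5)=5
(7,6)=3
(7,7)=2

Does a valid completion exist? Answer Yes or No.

No

Row 1, column 5: row 1 has {2, 3, 4, 7, 5, 1} and column 5 has {5, 1}, so it must be 6.
Row 2, column 7: row 2 has {2, 4, 1} and column 7 has {2, 6, 7, 5, 1}, so it must be 3.
Row 2, column 4: row 2 has {2, 3, 4, 1} and column 4 has {2, 4, 7, 5, 1}, so it must be 6.
Now row 6, column 4: row 6 together with column 4 already contain {2, 3, 6, 4, 7, 5, 1} — every symbol — so nothing can go there. The grid has no valid completion.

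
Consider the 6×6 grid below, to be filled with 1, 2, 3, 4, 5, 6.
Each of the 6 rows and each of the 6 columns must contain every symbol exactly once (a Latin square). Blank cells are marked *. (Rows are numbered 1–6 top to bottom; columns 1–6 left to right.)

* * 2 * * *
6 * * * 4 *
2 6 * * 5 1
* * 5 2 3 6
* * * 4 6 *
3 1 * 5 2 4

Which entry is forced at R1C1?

Row 1, column 5: row 1 has {2} and column 5 has {2, 3, 4, 5, 6}, leaving only 1.
Row 3, column 4: row 3 has {1, 2, 5, 6} and column 4 has {2, 4, 5}, leaving only 3.
Row 1, column 4: row 1 has {1, 2} and column 4 has {2, 3, 4, 5}, leaving only 6.
Row 2, column 4: row 2 has {4, 6} and column 4 has {2, 3, 4, 5, 6}, leaving only 1.
Row 2, column 3: row 2 has {1, 4, 6} and column 3 has {2, 5}, leaving only 3.
Row 3, column 3: row 3 has {1, 2, 3, 5, 6} and column 3 has {2, 3, 5}, leaving only 4.
Row 4, column 2: row 4 has {2, 3, 5, 6} and column 2 has {1, 6}, leaving only 4.
Row 4, column 1: row 4 has {2, 3, 4, 5, 6} and column 1 has {2, 3, 6}, leaving only 1.
Row 5, column 1: row 5 has {4, 6} and column 1 has {1, 2, 3, 6}, leaving only 5.
Row 1 already has {1, 2, 6} and column 1 already has {1, 2, 3, 5, 6}, so row 1, column 1 must be 4.

4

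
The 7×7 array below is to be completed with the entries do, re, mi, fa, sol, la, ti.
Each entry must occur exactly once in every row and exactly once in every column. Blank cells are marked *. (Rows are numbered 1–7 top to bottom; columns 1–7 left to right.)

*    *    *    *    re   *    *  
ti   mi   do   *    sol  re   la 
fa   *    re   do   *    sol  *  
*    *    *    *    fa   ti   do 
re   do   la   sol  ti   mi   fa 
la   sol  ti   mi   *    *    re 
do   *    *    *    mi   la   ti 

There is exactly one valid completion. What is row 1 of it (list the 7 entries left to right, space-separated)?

Row 2, column 4: row 2 has {do, re, mi, sol, la, ti} and column 4 has {do, mi, sol}, leaving only fa.
Row 3, column 5: row 3 has {do, re, fa, sol} and column 5 has {re, mi, fa, sol, ti}, leaving only la.
Row 3, column 2: row 3 has {do, re, fa, sol, la} and column 2 has {do, mi, sol}, leaving only ti.
Row 3, column 7: row 3 has {do, re, fa, sol, la, ti} and column 7 has {do, re, fa, la, ti}, leaving only mi.
Row 1, column 7: row 1 has {re} and column 7 has {do, re, mi, fa, la, ti}, leaving only sol.
Row 1, column 1: row 1 has {re, sol} and column 1 has {do, re, fa, la, ti}, leaving only mi.
Row 1, column 3: row 1 has {re, mi, sol} and column 3 has {do, re, la, ti}, leaving only fa.
Row 1, column 2: row 1 has {re, mi, fa, sol} and column 2 has {do, mi, sol, ti}, leaving only la.
Row 1, column 4: row 1 has {re, mi, fa, sol, la} and column 4 has {do, mi, fa, sol}, leaving only ti.
Row 1, column 6: row 1 has {re, mi, fa, sol, la, ti} and column 6 has {re, mi, sol, la, ti}, leaving only do.
So row 1 reads: mi la fa ti re do sol.

mi la fa ti re do sol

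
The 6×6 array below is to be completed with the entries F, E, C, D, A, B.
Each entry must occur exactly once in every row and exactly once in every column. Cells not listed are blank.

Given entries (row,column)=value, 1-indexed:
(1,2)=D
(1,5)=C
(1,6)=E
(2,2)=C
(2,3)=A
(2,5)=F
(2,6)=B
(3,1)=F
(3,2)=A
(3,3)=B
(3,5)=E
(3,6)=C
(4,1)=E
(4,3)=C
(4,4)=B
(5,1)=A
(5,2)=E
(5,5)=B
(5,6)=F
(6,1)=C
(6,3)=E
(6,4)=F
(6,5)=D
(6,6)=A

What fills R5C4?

C

Row 1, column 1: row 1 has {E, C, D} and column 1 has {F, E, C, A}, leaving only B.
Row 1, column 3: row 1 has {E, C, D, B} and column 3 has {E, C, A, B}, leaving only F.
Row 1, column 4: row 1 has {F, E, C, D, B} and column 4 has {F, B}, leaving only A.
Row 2, column 1: row 2 has {F, C, A, B} and column 1 has {F, E, C, A, B}, leaving only D.
Row 2, column 4: row 2 has {F, C, D, A, B} and column 4 has {F, A, B}, leaving only E.
Row 3, column 4: row 3 has {F, E, C, A, B} and column 4 has {F, E, A, B}, leaving only D.
Row 5 already has {F, E, A, B} and column 4 already has {F, E, D, A, B}, so row 5, column 4 must be C.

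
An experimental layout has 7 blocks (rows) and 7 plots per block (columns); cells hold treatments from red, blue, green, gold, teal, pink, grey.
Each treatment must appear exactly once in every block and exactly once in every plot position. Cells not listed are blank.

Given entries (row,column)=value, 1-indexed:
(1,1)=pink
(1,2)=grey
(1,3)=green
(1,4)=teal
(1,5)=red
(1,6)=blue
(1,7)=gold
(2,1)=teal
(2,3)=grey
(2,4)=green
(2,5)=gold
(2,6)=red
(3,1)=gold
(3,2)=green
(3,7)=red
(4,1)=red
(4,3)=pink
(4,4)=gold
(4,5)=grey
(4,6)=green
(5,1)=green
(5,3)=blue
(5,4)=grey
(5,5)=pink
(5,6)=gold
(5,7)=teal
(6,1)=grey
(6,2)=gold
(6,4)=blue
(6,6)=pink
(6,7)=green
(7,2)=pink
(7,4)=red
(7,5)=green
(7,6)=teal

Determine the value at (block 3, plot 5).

Block 2, plot 2: block 2 has {red, green, gold, teal, grey} and plot 2 has {green, gold, pink, grey}, leaving only blue.
Block 2, plot 7: block 2 has {red, blue, green, gold, teal, grey} and plot 7 has {red, green, gold, teal}, leaving only pink.
Block 3, plot 3: block 3 has {red, green, gold} and plot 3 has {blue, green, pink, grey}, leaving only teal.
Block 3 already has {red, green, gold, teal} and plot 5 already has {red, green, gold, pink, grey}, so block 3, plot 5 must be blue.

blue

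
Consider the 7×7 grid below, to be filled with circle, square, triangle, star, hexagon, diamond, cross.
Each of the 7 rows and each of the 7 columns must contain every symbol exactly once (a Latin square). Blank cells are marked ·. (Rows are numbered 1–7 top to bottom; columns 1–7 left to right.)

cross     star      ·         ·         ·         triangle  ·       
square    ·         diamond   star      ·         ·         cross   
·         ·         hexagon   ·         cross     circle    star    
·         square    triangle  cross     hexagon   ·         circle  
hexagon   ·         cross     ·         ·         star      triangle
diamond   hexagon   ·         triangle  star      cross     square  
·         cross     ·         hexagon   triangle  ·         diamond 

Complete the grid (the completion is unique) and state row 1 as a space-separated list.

cross star square circle diamond triangle hexagon

Row 1, column 7: row 1 has {triangle, star, cross} and column 7 has {circle, square, triangle, star, diamond, cross}, leaving only hexagon.
Row 2, column 5: row 2 has {square, star, diamond, cross} and column 5 has {triangle, star, hexagon, cross}, leaving only circle.
Row 2, column 2: row 2 has {circle, square, star, diamond, cross} and column 2 has {square, star, hexagon, cross}, leaving only triangle.
Row 2, column 6: row 2 has {circle, square, triangle, star, diamond, cross} and column 6 has {circle, triangle, star, cross}, leaving only hexagon.
Row 3, column 1: row 3 has {circle, star, hexagon, cross} and column 1 has {square, hexagon, diamond, cross}, leaving only triangle.
Row 3, column 2: row 3 has {circle, triangle, star, hexagon, cross} and column 2 has {square, triangle, star, hexagon, cross}, leaving only diamond.
Row 3, column 4: row 3 has {circle, triangle, star, hexagon, diamond, cross} and column 4 has {triangle, star, hexagon, cross}, leaving only square.
Row 4, column 1: row 4 has {circle, square, triangle, hexagon, cross} and column 1 has {square, triangle, hexagon, diamond, cross}, leaving only star.
Row 4, column 6: row 4 has {circle, square, triangle, star, hexagon, cross} and column 6 has {circle, triangle, star, hexagon, cross}, leaving only diamond.
Row 5, column 2: row 5 has {triangle, star, hexagon, cross} and column 2 has {square, triangle, star, hexagon, diamond, cross}, leaving only circle.
Row 5, column 4: row 5 has {circle, triangle, star, hexagon, cross} and column 4 has {square, triangle, star, hexagon, cross}, leaving only diamond.
Row 1, column 4: row 1 has {triangle, star, hexagon, cross} and column 4 has {square, triangle, star, hexagon, diamond, cross}, leaving only circle.
Row 1, column 3: row 1 has {circle, triangle, star, hexagon, cross} and column 3 has {triangle, hexagon, diamond, cross}, leaving only square.
Row 1, column 5: row 1 has {circle, square, triangle, star, hexagon, cross} and column 5 has {circle, triangle, star, hexagon, cross}, leaving only diamond.
So row 1 reads: cross star square circle diamond triangle hexagon.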